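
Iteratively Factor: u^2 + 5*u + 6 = (u + 2)*(u + 3)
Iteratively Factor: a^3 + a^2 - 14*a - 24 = (a - 4)*(a^2 + 5*a + 6) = (a - 4)*(a + 2)*(a + 3)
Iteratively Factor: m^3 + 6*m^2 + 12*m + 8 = (m + 2)*(m^2 + 4*m + 4) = (m + 2)^2*(m + 2)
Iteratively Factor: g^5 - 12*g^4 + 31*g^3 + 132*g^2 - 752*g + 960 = (g - 4)*(g^4 - 8*g^3 - g^2 + 128*g - 240) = (g - 4)*(g + 4)*(g^3 - 12*g^2 + 47*g - 60) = (g - 4)*(g - 3)*(g + 4)*(g^2 - 9*g + 20) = (g - 5)*(g - 4)*(g - 3)*(g + 4)*(g - 4)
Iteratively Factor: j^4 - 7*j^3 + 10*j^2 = (j)*(j^3 - 7*j^2 + 10*j) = j*(j - 2)*(j^2 - 5*j) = j*(j - 5)*(j - 2)*(j)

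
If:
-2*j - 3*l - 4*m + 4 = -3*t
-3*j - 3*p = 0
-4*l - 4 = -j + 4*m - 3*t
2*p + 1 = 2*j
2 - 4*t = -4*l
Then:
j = 1/4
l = -29/4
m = 5/4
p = -1/4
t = -27/4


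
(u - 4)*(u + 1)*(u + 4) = u^3 + u^2 - 16*u - 16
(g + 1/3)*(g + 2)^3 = g^4 + 19*g^3/3 + 14*g^2 + 12*g + 8/3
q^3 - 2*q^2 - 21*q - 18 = (q - 6)*(q + 1)*(q + 3)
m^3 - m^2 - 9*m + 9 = (m - 3)*(m - 1)*(m + 3)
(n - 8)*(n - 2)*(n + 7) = n^3 - 3*n^2 - 54*n + 112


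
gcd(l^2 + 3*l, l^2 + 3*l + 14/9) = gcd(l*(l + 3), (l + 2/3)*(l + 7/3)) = 1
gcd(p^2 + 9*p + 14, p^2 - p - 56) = p + 7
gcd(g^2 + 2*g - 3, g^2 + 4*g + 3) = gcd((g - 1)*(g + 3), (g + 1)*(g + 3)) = g + 3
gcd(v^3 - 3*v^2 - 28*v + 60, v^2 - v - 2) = v - 2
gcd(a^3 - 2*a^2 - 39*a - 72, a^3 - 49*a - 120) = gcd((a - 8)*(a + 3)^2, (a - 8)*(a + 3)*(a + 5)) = a^2 - 5*a - 24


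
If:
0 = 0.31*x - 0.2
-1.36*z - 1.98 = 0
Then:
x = 0.65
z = -1.46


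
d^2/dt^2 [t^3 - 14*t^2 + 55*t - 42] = 6*t - 28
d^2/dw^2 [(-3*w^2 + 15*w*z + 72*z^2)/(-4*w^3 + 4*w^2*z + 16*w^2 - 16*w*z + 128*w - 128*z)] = 3*(((2*w - 5*z)*(-3*w^2 + 2*w*z + 8*w - 4*z + 32) - (-3*w + z + 4)*(-w^2 + 5*w*z + 24*z^2))*(w^3 - w^2*z - 4*w^2 + 4*w*z - 32*w + 32*z) - (-w^2 + 5*w*z + 24*z^2)*(-3*w^2 + 2*w*z + 8*w - 4*z + 32)^2 + (w^3 - w^2*z - 4*w^2 + 4*w*z - 32*w + 32*z)^2)/(2*(w^3 - w^2*z - 4*w^2 + 4*w*z - 32*w + 32*z)^3)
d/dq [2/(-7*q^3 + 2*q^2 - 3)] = 2*q*(21*q - 4)/(7*q^3 - 2*q^2 + 3)^2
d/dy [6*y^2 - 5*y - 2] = 12*y - 5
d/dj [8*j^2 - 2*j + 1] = 16*j - 2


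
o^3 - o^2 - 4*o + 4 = (o - 2)*(o - 1)*(o + 2)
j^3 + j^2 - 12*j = j*(j - 3)*(j + 4)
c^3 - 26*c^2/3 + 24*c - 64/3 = (c - 4)*(c - 8/3)*(c - 2)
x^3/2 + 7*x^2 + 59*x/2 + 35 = (x/2 + 1)*(x + 5)*(x + 7)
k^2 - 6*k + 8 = (k - 4)*(k - 2)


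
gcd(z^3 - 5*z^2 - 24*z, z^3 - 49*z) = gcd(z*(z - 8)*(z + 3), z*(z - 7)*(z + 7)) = z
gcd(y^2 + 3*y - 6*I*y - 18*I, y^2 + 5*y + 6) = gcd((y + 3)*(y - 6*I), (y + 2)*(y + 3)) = y + 3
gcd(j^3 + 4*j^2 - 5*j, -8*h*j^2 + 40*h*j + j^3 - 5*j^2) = j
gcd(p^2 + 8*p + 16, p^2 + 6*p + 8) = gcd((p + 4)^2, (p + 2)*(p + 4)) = p + 4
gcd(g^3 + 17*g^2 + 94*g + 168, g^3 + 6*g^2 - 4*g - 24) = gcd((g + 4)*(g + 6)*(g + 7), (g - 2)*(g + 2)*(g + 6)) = g + 6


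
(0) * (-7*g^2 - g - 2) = 0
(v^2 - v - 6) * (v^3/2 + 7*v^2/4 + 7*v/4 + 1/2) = v^5/2 + 5*v^4/4 - 3*v^3 - 47*v^2/4 - 11*v - 3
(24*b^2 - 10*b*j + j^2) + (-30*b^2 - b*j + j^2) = -6*b^2 - 11*b*j + 2*j^2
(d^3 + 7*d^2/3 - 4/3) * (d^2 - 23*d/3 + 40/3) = d^5 - 16*d^4/3 - 41*d^3/9 + 268*d^2/9 + 92*d/9 - 160/9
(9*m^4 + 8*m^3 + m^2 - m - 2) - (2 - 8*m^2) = 9*m^4 + 8*m^3 + 9*m^2 - m - 4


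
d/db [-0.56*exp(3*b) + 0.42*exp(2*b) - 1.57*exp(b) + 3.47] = (-1.68*exp(2*b) + 0.84*exp(b) - 1.57)*exp(b)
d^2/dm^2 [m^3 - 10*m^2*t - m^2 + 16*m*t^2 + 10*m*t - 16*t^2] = 6*m - 20*t - 2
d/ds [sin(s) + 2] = cos(s)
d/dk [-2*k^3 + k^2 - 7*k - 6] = -6*k^2 + 2*k - 7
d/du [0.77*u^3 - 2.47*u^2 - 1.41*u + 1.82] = 2.31*u^2 - 4.94*u - 1.41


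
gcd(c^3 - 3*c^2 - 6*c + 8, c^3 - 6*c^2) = 1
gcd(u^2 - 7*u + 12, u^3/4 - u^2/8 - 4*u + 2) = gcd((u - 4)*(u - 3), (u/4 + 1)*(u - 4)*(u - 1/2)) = u - 4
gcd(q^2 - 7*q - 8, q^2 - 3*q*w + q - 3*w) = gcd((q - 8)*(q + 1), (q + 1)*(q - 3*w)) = q + 1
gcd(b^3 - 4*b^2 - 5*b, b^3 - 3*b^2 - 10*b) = b^2 - 5*b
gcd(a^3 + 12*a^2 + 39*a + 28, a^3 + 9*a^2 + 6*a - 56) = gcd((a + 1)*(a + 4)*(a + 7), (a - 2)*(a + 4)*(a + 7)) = a^2 + 11*a + 28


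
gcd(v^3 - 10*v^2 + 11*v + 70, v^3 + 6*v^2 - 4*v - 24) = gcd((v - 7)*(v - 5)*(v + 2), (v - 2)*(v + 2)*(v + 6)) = v + 2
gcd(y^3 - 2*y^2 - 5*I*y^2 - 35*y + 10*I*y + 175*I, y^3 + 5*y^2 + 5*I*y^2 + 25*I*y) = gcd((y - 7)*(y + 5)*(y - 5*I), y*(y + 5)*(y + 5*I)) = y + 5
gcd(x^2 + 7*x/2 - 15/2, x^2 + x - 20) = x + 5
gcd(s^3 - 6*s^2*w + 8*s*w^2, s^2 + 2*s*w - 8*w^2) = s - 2*w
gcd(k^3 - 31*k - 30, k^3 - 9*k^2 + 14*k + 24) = k^2 - 5*k - 6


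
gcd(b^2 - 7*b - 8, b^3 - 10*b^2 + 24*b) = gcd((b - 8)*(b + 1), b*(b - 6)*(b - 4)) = 1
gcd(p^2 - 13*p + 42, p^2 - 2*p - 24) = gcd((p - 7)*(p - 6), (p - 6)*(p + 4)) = p - 6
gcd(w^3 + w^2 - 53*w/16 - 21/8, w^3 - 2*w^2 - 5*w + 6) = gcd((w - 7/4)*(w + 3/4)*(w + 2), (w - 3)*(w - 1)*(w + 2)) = w + 2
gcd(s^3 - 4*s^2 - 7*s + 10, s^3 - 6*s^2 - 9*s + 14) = s^2 + s - 2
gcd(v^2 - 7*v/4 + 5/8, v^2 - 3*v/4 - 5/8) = v - 5/4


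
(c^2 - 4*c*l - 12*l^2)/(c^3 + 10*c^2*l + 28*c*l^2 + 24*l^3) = (c - 6*l)/(c^2 + 8*c*l + 12*l^2)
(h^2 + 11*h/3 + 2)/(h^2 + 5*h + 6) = (h + 2/3)/(h + 2)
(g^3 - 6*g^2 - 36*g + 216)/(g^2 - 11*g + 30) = (g^2 - 36)/(g - 5)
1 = 1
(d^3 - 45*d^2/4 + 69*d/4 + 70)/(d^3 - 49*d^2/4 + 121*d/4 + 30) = (4*d + 7)/(4*d + 3)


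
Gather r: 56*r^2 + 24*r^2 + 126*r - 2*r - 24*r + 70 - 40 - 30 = 80*r^2 + 100*r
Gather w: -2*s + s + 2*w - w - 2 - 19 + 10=-s + w - 11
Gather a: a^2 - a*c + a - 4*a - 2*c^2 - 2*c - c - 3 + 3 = a^2 + a*(-c - 3) - 2*c^2 - 3*c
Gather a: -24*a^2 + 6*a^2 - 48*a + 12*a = -18*a^2 - 36*a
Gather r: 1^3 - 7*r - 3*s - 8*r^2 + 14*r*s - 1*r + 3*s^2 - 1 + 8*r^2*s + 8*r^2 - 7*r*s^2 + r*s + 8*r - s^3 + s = 8*r^2*s + r*(-7*s^2 + 15*s) - s^3 + 3*s^2 - 2*s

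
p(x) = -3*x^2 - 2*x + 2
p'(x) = -6*x - 2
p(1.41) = -6.78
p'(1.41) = -10.46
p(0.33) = 1.01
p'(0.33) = -3.98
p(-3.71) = -31.87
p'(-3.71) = 20.26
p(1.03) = -3.24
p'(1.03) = -8.18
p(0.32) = 1.05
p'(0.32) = -3.92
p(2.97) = -30.40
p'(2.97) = -19.82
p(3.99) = -53.74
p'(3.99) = -25.94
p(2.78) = -26.75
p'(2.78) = -18.68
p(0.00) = 2.00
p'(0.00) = -2.00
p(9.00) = -259.00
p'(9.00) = -56.00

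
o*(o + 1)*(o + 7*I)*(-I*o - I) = -I*o^4 + 7*o^3 - 2*I*o^3 + 14*o^2 - I*o^2 + 7*o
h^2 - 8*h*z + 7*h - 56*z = (h + 7)*(h - 8*z)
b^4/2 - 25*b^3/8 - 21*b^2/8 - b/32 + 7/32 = (b/2 + 1/4)*(b - 7)*(b - 1/4)*(b + 1/2)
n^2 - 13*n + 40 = (n - 8)*(n - 5)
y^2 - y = y*(y - 1)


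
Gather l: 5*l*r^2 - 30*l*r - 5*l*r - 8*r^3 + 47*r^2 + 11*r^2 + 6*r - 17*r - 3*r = l*(5*r^2 - 35*r) - 8*r^3 + 58*r^2 - 14*r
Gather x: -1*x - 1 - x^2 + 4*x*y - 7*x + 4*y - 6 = -x^2 + x*(4*y - 8) + 4*y - 7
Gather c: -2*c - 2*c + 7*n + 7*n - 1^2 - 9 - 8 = -4*c + 14*n - 18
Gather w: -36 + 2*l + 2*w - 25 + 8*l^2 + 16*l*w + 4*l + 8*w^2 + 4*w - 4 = 8*l^2 + 6*l + 8*w^2 + w*(16*l + 6) - 65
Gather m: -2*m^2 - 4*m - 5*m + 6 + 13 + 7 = -2*m^2 - 9*m + 26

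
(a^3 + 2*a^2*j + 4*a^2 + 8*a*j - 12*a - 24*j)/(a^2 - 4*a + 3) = (a^3 + 2*a^2*j + 4*a^2 + 8*a*j - 12*a - 24*j)/(a^2 - 4*a + 3)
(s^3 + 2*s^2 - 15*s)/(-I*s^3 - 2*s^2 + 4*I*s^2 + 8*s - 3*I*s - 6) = I*s*(s + 5)/(s^2 - s*(1 + 2*I) + 2*I)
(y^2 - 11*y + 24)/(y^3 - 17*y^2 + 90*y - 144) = 1/(y - 6)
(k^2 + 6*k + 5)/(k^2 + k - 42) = (k^2 + 6*k + 5)/(k^2 + k - 42)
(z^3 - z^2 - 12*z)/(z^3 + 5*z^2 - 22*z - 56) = z*(z + 3)/(z^2 + 9*z + 14)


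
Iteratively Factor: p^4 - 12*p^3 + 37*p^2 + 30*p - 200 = (p - 5)*(p^3 - 7*p^2 + 2*p + 40) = (p - 5)*(p - 4)*(p^2 - 3*p - 10) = (p - 5)^2*(p - 4)*(p + 2)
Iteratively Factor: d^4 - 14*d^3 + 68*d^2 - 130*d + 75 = (d - 5)*(d^3 - 9*d^2 + 23*d - 15) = (d - 5)*(d - 1)*(d^2 - 8*d + 15) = (d - 5)*(d - 3)*(d - 1)*(d - 5)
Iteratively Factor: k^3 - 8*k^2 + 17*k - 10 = (k - 5)*(k^2 - 3*k + 2) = (k - 5)*(k - 1)*(k - 2)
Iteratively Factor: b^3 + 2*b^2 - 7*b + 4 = (b - 1)*(b^2 + 3*b - 4) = (b - 1)*(b + 4)*(b - 1)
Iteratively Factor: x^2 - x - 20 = (x + 4)*(x - 5)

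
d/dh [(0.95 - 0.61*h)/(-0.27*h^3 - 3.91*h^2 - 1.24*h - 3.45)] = (-0.3294*h^3 - 1.6156*h^2 + 7.429*h + 3.2825)/(0.0729*h^6 + 2.1114*h^5 + 15.9577*h^4 + 11.5598*h^3 + 28.5166*h^2 + 8.556*h + 11.9025)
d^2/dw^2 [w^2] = 2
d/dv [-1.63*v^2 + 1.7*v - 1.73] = 1.7 - 3.26*v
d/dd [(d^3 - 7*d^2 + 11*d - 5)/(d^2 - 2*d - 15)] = (d^2 + 6*d - 7)/(d^2 + 6*d + 9)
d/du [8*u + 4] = 8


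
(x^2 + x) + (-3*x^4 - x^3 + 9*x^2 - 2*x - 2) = -3*x^4 - x^3 + 10*x^2 - x - 2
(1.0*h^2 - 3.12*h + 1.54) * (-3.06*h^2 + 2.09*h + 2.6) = -3.06*h^4 + 11.6372*h^3 - 8.6332*h^2 - 4.8934*h + 4.004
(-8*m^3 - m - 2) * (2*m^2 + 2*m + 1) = -16*m^5 - 16*m^4 - 10*m^3 - 6*m^2 - 5*m - 2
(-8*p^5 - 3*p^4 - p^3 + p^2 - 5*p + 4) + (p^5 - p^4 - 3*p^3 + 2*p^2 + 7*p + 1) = -7*p^5 - 4*p^4 - 4*p^3 + 3*p^2 + 2*p + 5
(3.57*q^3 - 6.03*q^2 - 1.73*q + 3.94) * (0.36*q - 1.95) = 1.2852*q^4 - 9.1323*q^3 + 11.1357*q^2 + 4.7919*q - 7.683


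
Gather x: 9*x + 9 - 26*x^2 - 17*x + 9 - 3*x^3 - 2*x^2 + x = -3*x^3 - 28*x^2 - 7*x + 18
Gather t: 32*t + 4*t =36*t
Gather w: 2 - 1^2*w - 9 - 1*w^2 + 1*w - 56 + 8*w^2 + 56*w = 7*w^2 + 56*w - 63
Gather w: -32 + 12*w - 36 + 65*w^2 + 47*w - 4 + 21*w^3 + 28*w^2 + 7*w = 21*w^3 + 93*w^2 + 66*w - 72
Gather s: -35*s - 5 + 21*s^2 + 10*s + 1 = 21*s^2 - 25*s - 4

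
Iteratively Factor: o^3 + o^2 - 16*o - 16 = (o + 1)*(o^2 - 16) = (o - 4)*(o + 1)*(o + 4)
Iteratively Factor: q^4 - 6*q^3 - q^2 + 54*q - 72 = (q - 4)*(q^3 - 2*q^2 - 9*q + 18) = (q - 4)*(q - 2)*(q^2 - 9) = (q - 4)*(q - 2)*(q + 3)*(q - 3)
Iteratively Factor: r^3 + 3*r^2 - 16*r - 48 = (r + 4)*(r^2 - r - 12) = (r - 4)*(r + 4)*(r + 3)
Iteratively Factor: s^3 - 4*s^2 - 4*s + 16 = (s - 2)*(s^2 - 2*s - 8) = (s - 4)*(s - 2)*(s + 2)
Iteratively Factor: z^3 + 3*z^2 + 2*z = (z + 2)*(z^2 + z) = (z + 1)*(z + 2)*(z)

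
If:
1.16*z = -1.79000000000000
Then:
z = -1.54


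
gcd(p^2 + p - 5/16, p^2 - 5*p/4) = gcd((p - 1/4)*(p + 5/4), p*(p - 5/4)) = 1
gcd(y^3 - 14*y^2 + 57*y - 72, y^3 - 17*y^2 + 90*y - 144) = y^2 - 11*y + 24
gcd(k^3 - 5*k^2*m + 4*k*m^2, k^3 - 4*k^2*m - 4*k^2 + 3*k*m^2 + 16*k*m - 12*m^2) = k - m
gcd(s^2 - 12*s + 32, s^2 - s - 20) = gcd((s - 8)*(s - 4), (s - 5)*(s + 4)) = 1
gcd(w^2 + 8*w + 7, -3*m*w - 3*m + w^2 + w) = w + 1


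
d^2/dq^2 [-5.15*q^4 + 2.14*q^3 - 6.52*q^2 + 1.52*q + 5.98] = -61.8*q^2 + 12.84*q - 13.04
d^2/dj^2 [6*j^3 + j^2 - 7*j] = 36*j + 2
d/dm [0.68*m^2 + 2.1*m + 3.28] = 1.36*m + 2.1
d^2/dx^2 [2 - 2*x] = 0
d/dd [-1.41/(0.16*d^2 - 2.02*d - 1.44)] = (0.4512*d - 2.8482)/(-0.16*d^2 + 2.02*d + 1.44)^2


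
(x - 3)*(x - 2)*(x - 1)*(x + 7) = x^4 + x^3 - 31*x^2 + 71*x - 42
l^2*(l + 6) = l^3 + 6*l^2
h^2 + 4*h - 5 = (h - 1)*(h + 5)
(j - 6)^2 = j^2 - 12*j + 36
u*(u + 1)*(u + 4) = u^3 + 5*u^2 + 4*u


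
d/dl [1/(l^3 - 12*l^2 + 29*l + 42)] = (-3*l^2 + 24*l - 29)/(l^3 - 12*l^2 + 29*l + 42)^2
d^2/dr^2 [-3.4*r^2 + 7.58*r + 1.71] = -6.80000000000000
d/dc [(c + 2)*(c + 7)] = 2*c + 9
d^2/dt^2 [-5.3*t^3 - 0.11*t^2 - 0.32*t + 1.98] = -31.8*t - 0.22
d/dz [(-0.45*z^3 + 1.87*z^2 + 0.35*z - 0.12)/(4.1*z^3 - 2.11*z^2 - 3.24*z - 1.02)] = (-8.88178419700125e-16*z^5 - 6.7175*z^4 + 0.0460000000000003*z^3 - 2.4673*z^2 - 4.3212*z - 0.7458)/(16.81*z^6 - 17.302*z^5 - 22.1159*z^4 + 5.3088*z^3 + 14.802*z^2 + 6.6096*z + 1.0404)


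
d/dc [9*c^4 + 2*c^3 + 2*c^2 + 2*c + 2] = 36*c^3 + 6*c^2 + 4*c + 2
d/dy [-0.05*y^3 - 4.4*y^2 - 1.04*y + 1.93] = -0.15*y^2 - 8.8*y - 1.04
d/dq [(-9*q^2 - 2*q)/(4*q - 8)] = (-9*q^2 + 36*q + 4)/(4*(q^2 - 4*q + 4))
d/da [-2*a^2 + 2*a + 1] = 2 - 4*a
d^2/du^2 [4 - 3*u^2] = -6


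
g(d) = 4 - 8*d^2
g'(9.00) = -144.00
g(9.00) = -644.00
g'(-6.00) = 96.00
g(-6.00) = -284.00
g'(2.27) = -36.32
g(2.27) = -37.22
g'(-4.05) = 64.80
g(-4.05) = -127.22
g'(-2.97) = 47.52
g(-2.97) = -66.57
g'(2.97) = -47.52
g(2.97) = -66.57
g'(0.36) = -5.76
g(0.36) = 2.96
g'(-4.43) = 70.88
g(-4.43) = -153.00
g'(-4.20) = 67.20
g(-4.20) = -137.12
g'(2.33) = -37.28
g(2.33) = -39.43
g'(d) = -16*d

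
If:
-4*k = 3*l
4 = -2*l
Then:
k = 3/2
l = -2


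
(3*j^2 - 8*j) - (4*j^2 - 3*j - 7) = -j^2 - 5*j + 7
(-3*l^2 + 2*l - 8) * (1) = -3*l^2 + 2*l - 8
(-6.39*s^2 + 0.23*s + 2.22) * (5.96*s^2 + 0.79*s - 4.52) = -38.0844*s^4 - 3.6773*s^3 + 42.2957*s^2 + 0.7142*s - 10.0344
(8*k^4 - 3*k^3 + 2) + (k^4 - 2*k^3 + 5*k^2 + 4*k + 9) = 9*k^4 - 5*k^3 + 5*k^2 + 4*k + 11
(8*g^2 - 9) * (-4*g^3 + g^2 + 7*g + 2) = -32*g^5 + 8*g^4 + 92*g^3 + 7*g^2 - 63*g - 18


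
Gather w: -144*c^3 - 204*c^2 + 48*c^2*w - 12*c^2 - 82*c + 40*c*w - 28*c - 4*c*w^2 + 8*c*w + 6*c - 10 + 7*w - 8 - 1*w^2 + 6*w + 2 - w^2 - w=-144*c^3 - 216*c^2 - 104*c + w^2*(-4*c - 2) + w*(48*c^2 + 48*c + 12) - 16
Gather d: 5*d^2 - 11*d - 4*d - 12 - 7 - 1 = 5*d^2 - 15*d - 20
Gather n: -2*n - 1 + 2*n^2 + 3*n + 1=2*n^2 + n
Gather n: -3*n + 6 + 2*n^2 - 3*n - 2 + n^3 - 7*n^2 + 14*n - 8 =n^3 - 5*n^2 + 8*n - 4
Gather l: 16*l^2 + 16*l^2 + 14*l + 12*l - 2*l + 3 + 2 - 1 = 32*l^2 + 24*l + 4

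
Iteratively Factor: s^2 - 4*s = (s)*(s - 4)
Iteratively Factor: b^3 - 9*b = (b + 3)*(b^2 - 3*b) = (b - 3)*(b + 3)*(b)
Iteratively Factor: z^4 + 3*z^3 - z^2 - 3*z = (z + 3)*(z^3 - z) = z*(z + 3)*(z^2 - 1) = z*(z - 1)*(z + 3)*(z + 1)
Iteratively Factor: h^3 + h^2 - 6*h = (h + 3)*(h^2 - 2*h) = h*(h + 3)*(h - 2)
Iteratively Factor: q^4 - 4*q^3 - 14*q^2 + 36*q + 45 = (q + 1)*(q^3 - 5*q^2 - 9*q + 45) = (q + 1)*(q + 3)*(q^2 - 8*q + 15) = (q - 5)*(q + 1)*(q + 3)*(q - 3)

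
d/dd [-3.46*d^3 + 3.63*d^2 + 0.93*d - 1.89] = -10.38*d^2 + 7.26*d + 0.93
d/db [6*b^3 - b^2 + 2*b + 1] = 18*b^2 - 2*b + 2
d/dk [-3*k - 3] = -3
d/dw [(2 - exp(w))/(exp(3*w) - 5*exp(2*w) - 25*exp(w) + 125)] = (2*exp(2*w) - exp(w) + 15)*exp(w)/(exp(5*w) - 5*exp(4*w) - 50*exp(3*w) + 250*exp(2*w) + 625*exp(w) - 3125)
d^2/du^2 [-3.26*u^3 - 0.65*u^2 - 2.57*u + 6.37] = -19.56*u - 1.3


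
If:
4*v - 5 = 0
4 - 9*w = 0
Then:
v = 5/4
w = 4/9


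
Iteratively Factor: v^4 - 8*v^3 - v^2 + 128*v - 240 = (v - 5)*(v^3 - 3*v^2 - 16*v + 48) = (v - 5)*(v + 4)*(v^2 - 7*v + 12) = (v - 5)*(v - 4)*(v + 4)*(v - 3)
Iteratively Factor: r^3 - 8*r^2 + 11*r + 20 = (r - 4)*(r^2 - 4*r - 5) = (r - 5)*(r - 4)*(r + 1)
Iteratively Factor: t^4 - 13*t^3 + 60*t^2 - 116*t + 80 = (t - 5)*(t^3 - 8*t^2 + 20*t - 16) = (t - 5)*(t - 4)*(t^2 - 4*t + 4) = (t - 5)*(t - 4)*(t - 2)*(t - 2)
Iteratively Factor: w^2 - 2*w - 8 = (w + 2)*(w - 4)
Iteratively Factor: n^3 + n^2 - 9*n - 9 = (n + 1)*(n^2 - 9) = (n - 3)*(n + 1)*(n + 3)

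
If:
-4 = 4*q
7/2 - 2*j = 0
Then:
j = 7/4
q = -1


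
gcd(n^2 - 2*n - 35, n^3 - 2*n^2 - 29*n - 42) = n - 7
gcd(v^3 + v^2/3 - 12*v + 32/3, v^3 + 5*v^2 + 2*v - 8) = v^2 + 3*v - 4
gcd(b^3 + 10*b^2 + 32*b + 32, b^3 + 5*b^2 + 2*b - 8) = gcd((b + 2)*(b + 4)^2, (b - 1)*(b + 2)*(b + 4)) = b^2 + 6*b + 8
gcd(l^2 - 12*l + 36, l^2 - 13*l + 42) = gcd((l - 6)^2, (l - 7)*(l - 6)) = l - 6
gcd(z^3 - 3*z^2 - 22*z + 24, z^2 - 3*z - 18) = z - 6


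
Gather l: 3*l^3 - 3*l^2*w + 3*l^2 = 3*l^3 + l^2*(3 - 3*w)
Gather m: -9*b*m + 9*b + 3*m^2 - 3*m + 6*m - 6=9*b + 3*m^2 + m*(3 - 9*b) - 6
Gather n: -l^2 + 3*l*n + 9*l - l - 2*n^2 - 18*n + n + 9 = -l^2 + 8*l - 2*n^2 + n*(3*l - 17) + 9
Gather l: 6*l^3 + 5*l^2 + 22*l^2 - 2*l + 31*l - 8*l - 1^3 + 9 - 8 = 6*l^3 + 27*l^2 + 21*l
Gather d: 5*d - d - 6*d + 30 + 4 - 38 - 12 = -2*d - 16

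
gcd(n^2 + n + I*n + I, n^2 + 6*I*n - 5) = n + I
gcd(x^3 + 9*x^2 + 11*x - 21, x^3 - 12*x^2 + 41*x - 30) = x - 1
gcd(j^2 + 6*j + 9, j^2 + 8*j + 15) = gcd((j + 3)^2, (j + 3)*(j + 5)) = j + 3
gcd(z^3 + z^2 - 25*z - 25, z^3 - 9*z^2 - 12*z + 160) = z - 5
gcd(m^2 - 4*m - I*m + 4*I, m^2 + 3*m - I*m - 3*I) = m - I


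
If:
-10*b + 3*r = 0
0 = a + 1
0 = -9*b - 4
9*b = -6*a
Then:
No Solution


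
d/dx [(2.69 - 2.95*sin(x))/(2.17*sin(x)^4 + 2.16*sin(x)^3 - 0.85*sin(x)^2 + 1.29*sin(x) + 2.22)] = (19.2045*sin(x)^4 - 10.6052*sin(x)^3 - 19.9387*sin(x)^2 + 4.573*sin(x) - 10.0191)*cos(x)/(4.7089*sin(x)^8 + 9.3744*sin(x)^7 + 0.976600000000001*sin(x)^6 + 1.9266*sin(x)^5 + 15.9301*sin(x)^4 + 7.3974*sin(x)^3 - 2.1099*sin(x)^2 + 5.7276*sin(x) + 4.9284)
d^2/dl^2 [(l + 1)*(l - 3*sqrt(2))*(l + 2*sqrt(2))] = 6*l - 2*sqrt(2) + 2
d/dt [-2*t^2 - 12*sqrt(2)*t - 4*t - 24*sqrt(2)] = -4*t - 12*sqrt(2) - 4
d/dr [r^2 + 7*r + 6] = 2*r + 7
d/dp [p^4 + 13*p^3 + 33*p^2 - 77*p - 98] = 4*p^3 + 39*p^2 + 66*p - 77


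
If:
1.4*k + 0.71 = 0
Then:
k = -0.51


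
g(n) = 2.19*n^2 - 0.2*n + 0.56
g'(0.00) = -0.20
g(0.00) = 0.56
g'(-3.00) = -13.34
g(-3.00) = 20.87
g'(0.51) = 2.03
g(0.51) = 1.03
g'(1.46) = 6.19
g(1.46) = 4.94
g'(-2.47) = -11.02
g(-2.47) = 14.41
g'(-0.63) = -2.96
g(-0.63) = 1.56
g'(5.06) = 21.96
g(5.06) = 55.62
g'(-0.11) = -0.68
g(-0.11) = 0.61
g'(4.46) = 19.33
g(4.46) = 43.23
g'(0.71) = 2.91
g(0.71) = 1.52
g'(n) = 4.38*n - 0.2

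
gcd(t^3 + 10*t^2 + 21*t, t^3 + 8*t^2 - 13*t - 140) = t + 7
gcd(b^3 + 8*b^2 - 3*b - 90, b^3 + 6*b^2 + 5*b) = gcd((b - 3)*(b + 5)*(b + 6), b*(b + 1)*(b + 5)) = b + 5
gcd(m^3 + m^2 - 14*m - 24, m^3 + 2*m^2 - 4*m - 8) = m + 2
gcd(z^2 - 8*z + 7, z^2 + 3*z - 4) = z - 1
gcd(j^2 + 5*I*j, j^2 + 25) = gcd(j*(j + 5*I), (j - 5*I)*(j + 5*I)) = j + 5*I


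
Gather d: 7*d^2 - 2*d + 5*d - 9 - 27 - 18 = 7*d^2 + 3*d - 54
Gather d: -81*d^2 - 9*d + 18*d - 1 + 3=-81*d^2 + 9*d + 2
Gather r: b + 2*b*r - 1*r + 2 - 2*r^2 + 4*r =b - 2*r^2 + r*(2*b + 3) + 2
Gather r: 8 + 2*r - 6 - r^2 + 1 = -r^2 + 2*r + 3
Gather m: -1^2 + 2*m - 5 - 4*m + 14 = 8 - 2*m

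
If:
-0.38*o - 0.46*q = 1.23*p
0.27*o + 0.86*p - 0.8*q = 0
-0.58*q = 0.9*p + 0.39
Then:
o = 1.41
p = -0.44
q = 0.01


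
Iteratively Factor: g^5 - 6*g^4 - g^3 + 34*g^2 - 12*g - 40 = (g - 2)*(g^4 - 4*g^3 - 9*g^2 + 16*g + 20) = (g - 2)*(g + 2)*(g^3 - 6*g^2 + 3*g + 10) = (g - 2)^2*(g + 2)*(g^2 - 4*g - 5) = (g - 2)^2*(g + 1)*(g + 2)*(g - 5)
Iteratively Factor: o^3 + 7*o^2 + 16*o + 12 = (o + 3)*(o^2 + 4*o + 4) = (o + 2)*(o + 3)*(o + 2)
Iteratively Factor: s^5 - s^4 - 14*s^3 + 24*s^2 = (s - 3)*(s^4 + 2*s^3 - 8*s^2) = (s - 3)*(s - 2)*(s^3 + 4*s^2) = s*(s - 3)*(s - 2)*(s^2 + 4*s) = s*(s - 3)*(s - 2)*(s + 4)*(s)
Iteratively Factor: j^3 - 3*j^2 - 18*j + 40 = (j + 4)*(j^2 - 7*j + 10) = (j - 5)*(j + 4)*(j - 2)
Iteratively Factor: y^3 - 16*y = (y)*(y^2 - 16) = y*(y - 4)*(y + 4)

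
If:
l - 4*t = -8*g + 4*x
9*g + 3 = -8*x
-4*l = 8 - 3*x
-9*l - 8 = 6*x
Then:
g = -473/459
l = -24/17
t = -1468/459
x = 40/51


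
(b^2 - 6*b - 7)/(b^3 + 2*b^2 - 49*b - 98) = (b + 1)/(b^2 + 9*b + 14)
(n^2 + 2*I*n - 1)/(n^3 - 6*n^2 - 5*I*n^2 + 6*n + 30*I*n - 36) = (n + I)/(n^2 - 6*n*(1 + I) + 36*I)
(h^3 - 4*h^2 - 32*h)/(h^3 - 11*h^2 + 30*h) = (h^2 - 4*h - 32)/(h^2 - 11*h + 30)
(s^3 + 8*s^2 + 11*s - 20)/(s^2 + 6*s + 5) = (s^2 + 3*s - 4)/(s + 1)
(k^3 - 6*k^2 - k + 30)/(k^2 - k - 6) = k - 5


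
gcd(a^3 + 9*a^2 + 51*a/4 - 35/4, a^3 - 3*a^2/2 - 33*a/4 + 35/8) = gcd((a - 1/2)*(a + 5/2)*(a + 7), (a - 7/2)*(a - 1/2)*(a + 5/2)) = a^2 + 2*a - 5/4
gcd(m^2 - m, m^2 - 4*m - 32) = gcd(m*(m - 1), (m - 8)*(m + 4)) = 1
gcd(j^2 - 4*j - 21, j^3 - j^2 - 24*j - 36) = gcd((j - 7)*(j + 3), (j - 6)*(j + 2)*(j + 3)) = j + 3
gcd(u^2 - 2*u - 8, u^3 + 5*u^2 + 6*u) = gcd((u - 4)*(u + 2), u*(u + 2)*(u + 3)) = u + 2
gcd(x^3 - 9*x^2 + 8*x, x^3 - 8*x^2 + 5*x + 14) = 1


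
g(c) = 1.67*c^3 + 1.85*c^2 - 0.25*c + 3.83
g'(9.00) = 438.86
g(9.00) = 1368.86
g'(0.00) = -0.25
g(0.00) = 3.83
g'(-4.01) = 65.47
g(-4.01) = -73.10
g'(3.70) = 82.03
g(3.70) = 112.82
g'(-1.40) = 4.39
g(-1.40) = 3.22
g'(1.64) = 19.29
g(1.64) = 15.76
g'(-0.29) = -0.90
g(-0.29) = 4.02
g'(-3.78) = 57.35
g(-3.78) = -58.99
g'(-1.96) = 11.74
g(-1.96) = -1.15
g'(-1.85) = 10.05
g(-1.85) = 0.05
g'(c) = 5.01*c^2 + 3.7*c - 0.25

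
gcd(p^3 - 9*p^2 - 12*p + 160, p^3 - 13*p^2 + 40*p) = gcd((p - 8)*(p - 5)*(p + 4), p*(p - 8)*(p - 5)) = p^2 - 13*p + 40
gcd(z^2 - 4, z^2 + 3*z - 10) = z - 2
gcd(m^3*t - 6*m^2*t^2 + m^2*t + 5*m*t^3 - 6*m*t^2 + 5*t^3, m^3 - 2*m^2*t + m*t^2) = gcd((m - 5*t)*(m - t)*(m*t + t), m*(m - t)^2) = -m + t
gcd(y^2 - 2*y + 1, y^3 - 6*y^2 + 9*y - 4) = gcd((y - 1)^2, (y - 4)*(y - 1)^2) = y^2 - 2*y + 1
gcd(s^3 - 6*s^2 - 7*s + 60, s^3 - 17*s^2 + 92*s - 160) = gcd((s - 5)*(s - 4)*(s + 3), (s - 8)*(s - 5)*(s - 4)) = s^2 - 9*s + 20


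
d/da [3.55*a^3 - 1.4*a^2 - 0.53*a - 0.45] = 10.65*a^2 - 2.8*a - 0.53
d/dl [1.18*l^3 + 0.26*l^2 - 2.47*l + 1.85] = 3.54*l^2 + 0.52*l - 2.47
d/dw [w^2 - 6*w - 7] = 2*w - 6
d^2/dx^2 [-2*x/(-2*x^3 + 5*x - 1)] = 4*(x*(6*x^2 - 5)^2 + (5 - 12*x^2)*(2*x^3 - 5*x + 1))/(2*x^3 - 5*x + 1)^3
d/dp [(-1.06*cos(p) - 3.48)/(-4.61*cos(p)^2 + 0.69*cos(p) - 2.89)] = (4.8866*cos(p)^2 + 32.0856*cos(p) - 5.4646)*sin(p)/(21.2521*cos(p)^4 - 6.3618*cos(p)^3 + 27.1219*cos(p)^2 - 3.9882*cos(p) + 8.3521)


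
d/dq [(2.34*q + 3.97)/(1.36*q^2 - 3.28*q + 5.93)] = (-3.1824*q^2 - 10.7984*q + 26.8978)/(1.8496*q^4 - 8.9216*q^3 + 26.888*q^2 - 38.9008*q + 35.1649)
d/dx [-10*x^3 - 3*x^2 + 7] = 6*x*(-5*x - 1)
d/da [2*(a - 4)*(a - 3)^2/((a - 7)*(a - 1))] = 2*(a^4 - 16*a^3 + 68*a^2 - 68*a - 57)/(a^4 - 16*a^3 + 78*a^2 - 112*a + 49)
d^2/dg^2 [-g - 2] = 0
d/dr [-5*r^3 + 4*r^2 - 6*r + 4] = -15*r^2 + 8*r - 6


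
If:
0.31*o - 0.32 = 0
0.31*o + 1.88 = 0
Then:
No Solution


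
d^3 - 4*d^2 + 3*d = d*(d - 3)*(d - 1)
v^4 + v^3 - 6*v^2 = v^2*(v - 2)*(v + 3)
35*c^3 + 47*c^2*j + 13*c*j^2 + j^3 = (c + j)*(5*c + j)*(7*c + j)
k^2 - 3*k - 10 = (k - 5)*(k + 2)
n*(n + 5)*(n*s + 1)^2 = n^4*s^2 + 5*n^3*s^2 + 2*n^3*s + 10*n^2*s + n^2 + 5*n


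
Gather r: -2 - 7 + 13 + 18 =22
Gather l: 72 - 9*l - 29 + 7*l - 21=22 - 2*l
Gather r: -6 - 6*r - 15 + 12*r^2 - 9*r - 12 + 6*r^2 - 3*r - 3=18*r^2 - 18*r - 36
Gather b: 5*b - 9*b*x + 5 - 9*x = b*(5 - 9*x) - 9*x + 5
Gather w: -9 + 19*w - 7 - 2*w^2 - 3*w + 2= -2*w^2 + 16*w - 14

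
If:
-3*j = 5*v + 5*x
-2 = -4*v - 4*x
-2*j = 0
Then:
No Solution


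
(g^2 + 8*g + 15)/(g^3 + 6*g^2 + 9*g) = (g + 5)/(g*(g + 3))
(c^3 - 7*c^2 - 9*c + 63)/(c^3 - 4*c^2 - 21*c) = (c - 3)/c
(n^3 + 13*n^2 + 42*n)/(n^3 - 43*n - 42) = n*(n + 7)/(n^2 - 6*n - 7)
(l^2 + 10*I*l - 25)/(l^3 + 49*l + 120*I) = (l + 5*I)/(l^2 - 5*I*l + 24)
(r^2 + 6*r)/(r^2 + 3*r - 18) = r/(r - 3)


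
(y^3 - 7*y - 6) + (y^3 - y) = 2*y^3 - 8*y - 6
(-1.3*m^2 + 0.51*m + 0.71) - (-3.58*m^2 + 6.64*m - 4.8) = 2.28*m^2 - 6.13*m + 5.51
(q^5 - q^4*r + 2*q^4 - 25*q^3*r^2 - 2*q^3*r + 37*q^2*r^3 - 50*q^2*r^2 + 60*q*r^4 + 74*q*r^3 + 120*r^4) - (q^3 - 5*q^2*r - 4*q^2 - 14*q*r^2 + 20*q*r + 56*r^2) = q^5 - q^4*r + 2*q^4 - 25*q^3*r^2 - 2*q^3*r - q^3 + 37*q^2*r^3 - 50*q^2*r^2 + 5*q^2*r + 4*q^2 + 60*q*r^4 + 74*q*r^3 + 14*q*r^2 - 20*q*r + 120*r^4 - 56*r^2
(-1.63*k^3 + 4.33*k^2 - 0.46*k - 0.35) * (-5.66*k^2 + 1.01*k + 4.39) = 9.2258*k^5 - 26.1541*k^4 - 0.178799999999998*k^3 + 20.5251*k^2 - 2.3729*k - 1.5365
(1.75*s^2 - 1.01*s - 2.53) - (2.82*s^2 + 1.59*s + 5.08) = -1.07*s^2 - 2.6*s - 7.61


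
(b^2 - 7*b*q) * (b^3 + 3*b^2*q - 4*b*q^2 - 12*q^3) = b^5 - 4*b^4*q - 25*b^3*q^2 + 16*b^2*q^3 + 84*b*q^4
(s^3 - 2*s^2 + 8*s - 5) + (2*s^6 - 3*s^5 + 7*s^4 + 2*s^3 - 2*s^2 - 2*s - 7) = 2*s^6 - 3*s^5 + 7*s^4 + 3*s^3 - 4*s^2 + 6*s - 12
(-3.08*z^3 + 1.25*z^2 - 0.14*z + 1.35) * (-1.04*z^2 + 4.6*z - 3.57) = 3.2032*z^5 - 15.468*z^4 + 16.8912*z^3 - 6.5105*z^2 + 6.7098*z - 4.8195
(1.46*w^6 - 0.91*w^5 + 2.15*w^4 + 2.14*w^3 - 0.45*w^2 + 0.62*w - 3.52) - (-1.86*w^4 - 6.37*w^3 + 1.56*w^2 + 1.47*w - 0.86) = 1.46*w^6 - 0.91*w^5 + 4.01*w^4 + 8.51*w^3 - 2.01*w^2 - 0.85*w - 2.66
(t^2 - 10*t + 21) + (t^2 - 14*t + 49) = 2*t^2 - 24*t + 70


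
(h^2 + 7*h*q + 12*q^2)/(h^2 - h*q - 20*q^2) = (-h - 3*q)/(-h + 5*q)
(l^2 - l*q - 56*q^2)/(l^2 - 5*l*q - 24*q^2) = (l + 7*q)/(l + 3*q)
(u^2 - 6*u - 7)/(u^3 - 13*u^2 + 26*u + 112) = (u + 1)/(u^2 - 6*u - 16)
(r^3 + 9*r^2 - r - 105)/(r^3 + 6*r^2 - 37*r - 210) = (r - 3)/(r - 6)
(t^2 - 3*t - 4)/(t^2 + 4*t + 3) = (t - 4)/(t + 3)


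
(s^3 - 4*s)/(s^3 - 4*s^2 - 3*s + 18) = s*(s - 2)/(s^2 - 6*s + 9)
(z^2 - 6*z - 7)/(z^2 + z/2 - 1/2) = 2*(z - 7)/(2*z - 1)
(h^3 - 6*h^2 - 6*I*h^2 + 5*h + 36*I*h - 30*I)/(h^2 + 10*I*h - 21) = (h^3 - 6*h^2*(1 + I) + h*(5 + 36*I) - 30*I)/(h^2 + 10*I*h - 21)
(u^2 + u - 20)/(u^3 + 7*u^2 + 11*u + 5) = (u - 4)/(u^2 + 2*u + 1)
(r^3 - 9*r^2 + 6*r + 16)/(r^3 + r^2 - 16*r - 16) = (r^2 - 10*r + 16)/(r^2 - 16)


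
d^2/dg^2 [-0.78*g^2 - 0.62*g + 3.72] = -1.56000000000000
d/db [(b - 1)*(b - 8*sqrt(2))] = 2*b - 8*sqrt(2) - 1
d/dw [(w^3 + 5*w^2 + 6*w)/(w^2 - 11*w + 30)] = (w^4 - 22*w^3 + 29*w^2 + 300*w + 180)/(w^4 - 22*w^3 + 181*w^2 - 660*w + 900)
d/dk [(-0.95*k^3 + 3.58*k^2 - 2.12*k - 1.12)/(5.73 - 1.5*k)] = (2.85*k^3 - 21.7005*k^2 + 41.0268*k - 13.8276)/(2.25*k^2 - 17.19*k + 32.8329)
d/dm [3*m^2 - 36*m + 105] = 6*m - 36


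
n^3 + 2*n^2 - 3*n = n*(n - 1)*(n + 3)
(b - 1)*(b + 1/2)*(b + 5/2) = b^3 + 2*b^2 - 7*b/4 - 5/4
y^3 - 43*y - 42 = (y - 7)*(y + 1)*(y + 6)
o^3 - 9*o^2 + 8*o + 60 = (o - 6)*(o - 5)*(o + 2)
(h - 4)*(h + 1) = h^2 - 3*h - 4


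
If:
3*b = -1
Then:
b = -1/3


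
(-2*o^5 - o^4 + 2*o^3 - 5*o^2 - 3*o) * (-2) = 4*o^5 + 2*o^4 - 4*o^3 + 10*o^2 + 6*o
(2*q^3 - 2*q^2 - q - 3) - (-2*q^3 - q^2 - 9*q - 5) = 4*q^3 - q^2 + 8*q + 2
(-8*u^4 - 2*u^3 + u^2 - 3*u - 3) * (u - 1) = -8*u^5 + 6*u^4 + 3*u^3 - 4*u^2 + 3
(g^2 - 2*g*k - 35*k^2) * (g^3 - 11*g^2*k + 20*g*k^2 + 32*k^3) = g^5 - 13*g^4*k + 7*g^3*k^2 + 377*g^2*k^3 - 764*g*k^4 - 1120*k^5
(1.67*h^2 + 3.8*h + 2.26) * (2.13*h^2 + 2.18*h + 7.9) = 3.5571*h^4 + 11.7346*h^3 + 26.2908*h^2 + 34.9468*h + 17.854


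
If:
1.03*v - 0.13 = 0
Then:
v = 0.13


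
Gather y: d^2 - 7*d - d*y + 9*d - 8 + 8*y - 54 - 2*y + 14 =d^2 + 2*d + y*(6 - d) - 48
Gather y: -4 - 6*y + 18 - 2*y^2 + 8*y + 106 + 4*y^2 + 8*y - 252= 2*y^2 + 10*y - 132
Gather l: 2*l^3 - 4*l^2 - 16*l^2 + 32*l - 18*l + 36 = 2*l^3 - 20*l^2 + 14*l + 36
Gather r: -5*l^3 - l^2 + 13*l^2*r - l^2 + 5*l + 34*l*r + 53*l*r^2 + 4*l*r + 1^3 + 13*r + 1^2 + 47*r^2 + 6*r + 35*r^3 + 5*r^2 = -5*l^3 - 2*l^2 + 5*l + 35*r^3 + r^2*(53*l + 52) + r*(13*l^2 + 38*l + 19) + 2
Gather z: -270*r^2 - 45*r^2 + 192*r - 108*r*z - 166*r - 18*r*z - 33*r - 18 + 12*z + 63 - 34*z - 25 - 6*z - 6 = -315*r^2 - 7*r + z*(-126*r - 28) + 14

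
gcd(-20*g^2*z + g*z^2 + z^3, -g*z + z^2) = z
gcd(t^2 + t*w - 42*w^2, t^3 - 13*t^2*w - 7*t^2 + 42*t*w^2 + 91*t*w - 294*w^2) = t - 6*w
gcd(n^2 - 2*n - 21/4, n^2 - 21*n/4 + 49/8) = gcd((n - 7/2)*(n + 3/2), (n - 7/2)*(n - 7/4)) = n - 7/2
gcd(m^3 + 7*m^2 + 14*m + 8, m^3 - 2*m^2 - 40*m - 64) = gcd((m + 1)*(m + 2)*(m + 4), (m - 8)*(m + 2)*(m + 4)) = m^2 + 6*m + 8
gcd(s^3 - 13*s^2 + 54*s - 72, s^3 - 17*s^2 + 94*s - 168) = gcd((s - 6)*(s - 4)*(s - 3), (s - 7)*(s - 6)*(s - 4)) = s^2 - 10*s + 24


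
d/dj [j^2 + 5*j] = 2*j + 5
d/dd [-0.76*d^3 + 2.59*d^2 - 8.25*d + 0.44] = -2.28*d^2 + 5.18*d - 8.25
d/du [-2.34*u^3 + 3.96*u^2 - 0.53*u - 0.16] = -7.02*u^2 + 7.92*u - 0.53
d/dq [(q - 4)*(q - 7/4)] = 2*q - 23/4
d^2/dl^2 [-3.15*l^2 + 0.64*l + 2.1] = -6.30000000000000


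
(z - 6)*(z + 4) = z^2 - 2*z - 24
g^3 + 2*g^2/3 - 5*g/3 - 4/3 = (g - 4/3)*(g + 1)^2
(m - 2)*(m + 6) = m^2 + 4*m - 12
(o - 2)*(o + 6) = o^2 + 4*o - 12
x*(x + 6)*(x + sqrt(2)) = x^3 + sqrt(2)*x^2 + 6*x^2 + 6*sqrt(2)*x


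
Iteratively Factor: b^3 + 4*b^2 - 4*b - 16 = (b - 2)*(b^2 + 6*b + 8) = (b - 2)*(b + 4)*(b + 2)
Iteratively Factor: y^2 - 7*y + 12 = (y - 4)*(y - 3)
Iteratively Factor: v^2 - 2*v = (v)*(v - 2)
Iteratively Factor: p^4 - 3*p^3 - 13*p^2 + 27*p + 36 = (p - 4)*(p^3 + p^2 - 9*p - 9) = (p - 4)*(p + 3)*(p^2 - 2*p - 3) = (p - 4)*(p + 1)*(p + 3)*(p - 3)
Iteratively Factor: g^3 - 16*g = (g - 4)*(g^2 + 4*g) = (g - 4)*(g + 4)*(g)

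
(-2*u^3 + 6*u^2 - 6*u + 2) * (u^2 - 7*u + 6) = -2*u^5 + 20*u^4 - 60*u^3 + 80*u^2 - 50*u + 12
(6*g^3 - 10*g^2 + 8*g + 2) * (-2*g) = -12*g^4 + 20*g^3 - 16*g^2 - 4*g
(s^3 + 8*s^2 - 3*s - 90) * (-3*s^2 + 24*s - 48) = -3*s^5 + 153*s^3 - 186*s^2 - 2016*s + 4320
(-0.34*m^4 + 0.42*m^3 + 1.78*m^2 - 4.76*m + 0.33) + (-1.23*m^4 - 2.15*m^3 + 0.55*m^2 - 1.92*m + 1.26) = -1.57*m^4 - 1.73*m^3 + 2.33*m^2 - 6.68*m + 1.59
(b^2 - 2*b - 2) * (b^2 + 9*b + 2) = b^4 + 7*b^3 - 18*b^2 - 22*b - 4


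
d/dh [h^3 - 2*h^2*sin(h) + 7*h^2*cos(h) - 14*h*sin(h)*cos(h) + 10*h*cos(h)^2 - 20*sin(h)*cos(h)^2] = -7*h^2*sin(h) - 2*h^2*cos(h) + 3*h^2 - 4*h*sin(h) - 10*h*sin(2*h) + 14*h*cos(h) - 14*h*cos(2*h) - 7*sin(2*h) - 5*cos(h) + 5*cos(2*h) - 15*cos(3*h) + 5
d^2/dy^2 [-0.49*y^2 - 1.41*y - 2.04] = -0.980000000000000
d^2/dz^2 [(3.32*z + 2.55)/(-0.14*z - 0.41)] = (2.77555756156289e-17*z + 0.281176)/(0.14*z + 0.41)^3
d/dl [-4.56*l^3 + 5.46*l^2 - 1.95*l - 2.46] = -13.68*l^2 + 10.92*l - 1.95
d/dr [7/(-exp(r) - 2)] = 7*exp(r)/(exp(r) + 2)^2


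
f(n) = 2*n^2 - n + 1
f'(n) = 4*n - 1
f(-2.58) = 16.89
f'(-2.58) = -11.32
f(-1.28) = 5.56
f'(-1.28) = -6.12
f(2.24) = 8.80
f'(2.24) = 7.96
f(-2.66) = 17.81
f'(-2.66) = -11.64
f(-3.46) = 28.40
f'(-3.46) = -14.84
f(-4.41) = 44.31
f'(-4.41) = -18.64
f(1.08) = 2.25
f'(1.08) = 3.32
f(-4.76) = 51.08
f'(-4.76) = -20.04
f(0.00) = 1.00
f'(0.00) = -1.00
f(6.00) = 67.00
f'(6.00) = 23.00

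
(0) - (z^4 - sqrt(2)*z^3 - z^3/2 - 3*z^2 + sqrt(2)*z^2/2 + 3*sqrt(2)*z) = -z^4 + z^3/2 + sqrt(2)*z^3 - sqrt(2)*z^2/2 + 3*z^2 - 3*sqrt(2)*z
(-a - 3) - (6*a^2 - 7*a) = -6*a^2 + 6*a - 3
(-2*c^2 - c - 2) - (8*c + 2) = -2*c^2 - 9*c - 4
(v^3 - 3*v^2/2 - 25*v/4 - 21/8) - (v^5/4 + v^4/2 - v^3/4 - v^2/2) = -v^5/4 - v^4/2 + 5*v^3/4 - v^2 - 25*v/4 - 21/8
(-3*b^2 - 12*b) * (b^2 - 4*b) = -3*b^4 + 48*b^2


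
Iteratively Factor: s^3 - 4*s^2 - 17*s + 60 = (s - 3)*(s^2 - s - 20) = (s - 3)*(s + 4)*(s - 5)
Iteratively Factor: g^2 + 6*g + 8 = (g + 2)*(g + 4)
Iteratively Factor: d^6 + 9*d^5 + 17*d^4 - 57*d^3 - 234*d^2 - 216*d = (d - 3)*(d^5 + 12*d^4 + 53*d^3 + 102*d^2 + 72*d) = (d - 3)*(d + 3)*(d^4 + 9*d^3 + 26*d^2 + 24*d) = d*(d - 3)*(d + 3)*(d^3 + 9*d^2 + 26*d + 24) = d*(d - 3)*(d + 2)*(d + 3)*(d^2 + 7*d + 12) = d*(d - 3)*(d + 2)*(d + 3)^2*(d + 4)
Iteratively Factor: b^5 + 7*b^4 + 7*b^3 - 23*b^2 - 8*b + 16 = (b - 1)*(b^4 + 8*b^3 + 15*b^2 - 8*b - 16) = (b - 1)^2*(b^3 + 9*b^2 + 24*b + 16) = (b - 1)^2*(b + 4)*(b^2 + 5*b + 4) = (b - 1)^2*(b + 1)*(b + 4)*(b + 4)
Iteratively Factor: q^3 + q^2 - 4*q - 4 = (q - 2)*(q^2 + 3*q + 2) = (q - 2)*(q + 1)*(q + 2)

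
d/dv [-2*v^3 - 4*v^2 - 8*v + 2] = -6*v^2 - 8*v - 8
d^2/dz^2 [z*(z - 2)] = 2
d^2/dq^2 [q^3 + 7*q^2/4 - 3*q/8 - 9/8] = 6*q + 7/2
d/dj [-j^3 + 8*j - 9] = 8 - 3*j^2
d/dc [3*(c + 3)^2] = 6*c + 18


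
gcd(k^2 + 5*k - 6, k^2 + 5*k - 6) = k^2 + 5*k - 6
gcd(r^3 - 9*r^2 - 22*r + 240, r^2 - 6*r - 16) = r - 8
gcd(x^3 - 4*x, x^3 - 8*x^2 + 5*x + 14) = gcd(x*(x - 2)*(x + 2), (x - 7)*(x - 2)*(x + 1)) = x - 2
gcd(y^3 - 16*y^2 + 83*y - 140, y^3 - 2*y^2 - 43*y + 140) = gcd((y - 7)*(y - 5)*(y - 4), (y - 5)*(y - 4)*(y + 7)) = y^2 - 9*y + 20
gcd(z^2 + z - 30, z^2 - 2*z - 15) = z - 5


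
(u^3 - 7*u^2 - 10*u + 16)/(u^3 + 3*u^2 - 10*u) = (u^3 - 7*u^2 - 10*u + 16)/(u*(u^2 + 3*u - 10))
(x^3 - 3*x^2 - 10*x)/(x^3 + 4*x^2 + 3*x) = (x^2 - 3*x - 10)/(x^2 + 4*x + 3)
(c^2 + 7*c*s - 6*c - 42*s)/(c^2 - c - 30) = (c + 7*s)/(c + 5)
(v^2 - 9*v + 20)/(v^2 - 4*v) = (v - 5)/v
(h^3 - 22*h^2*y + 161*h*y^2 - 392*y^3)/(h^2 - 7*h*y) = h - 15*y + 56*y^2/h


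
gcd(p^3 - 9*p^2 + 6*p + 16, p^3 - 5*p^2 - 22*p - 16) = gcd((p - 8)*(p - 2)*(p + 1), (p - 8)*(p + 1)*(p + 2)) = p^2 - 7*p - 8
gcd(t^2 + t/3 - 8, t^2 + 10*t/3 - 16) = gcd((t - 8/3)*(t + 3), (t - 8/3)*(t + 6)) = t - 8/3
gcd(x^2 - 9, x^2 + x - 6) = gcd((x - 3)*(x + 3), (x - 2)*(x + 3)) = x + 3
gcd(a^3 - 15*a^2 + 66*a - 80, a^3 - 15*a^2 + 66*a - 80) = a^3 - 15*a^2 + 66*a - 80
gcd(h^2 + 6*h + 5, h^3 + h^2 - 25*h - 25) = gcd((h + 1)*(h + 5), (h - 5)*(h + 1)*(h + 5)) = h^2 + 6*h + 5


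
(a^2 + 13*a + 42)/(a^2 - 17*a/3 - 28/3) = 3*(a^2 + 13*a + 42)/(3*a^2 - 17*a - 28)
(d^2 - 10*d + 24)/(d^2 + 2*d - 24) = (d - 6)/(d + 6)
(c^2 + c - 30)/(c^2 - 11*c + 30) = (c + 6)/(c - 6)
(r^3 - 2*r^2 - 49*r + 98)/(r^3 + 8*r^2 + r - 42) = (r - 7)/(r + 3)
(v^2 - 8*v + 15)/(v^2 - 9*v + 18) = (v - 5)/(v - 6)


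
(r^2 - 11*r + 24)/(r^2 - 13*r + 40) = (r - 3)/(r - 5)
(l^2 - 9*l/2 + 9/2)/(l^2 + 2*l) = (2*l^2 - 9*l + 9)/(2*l*(l + 2))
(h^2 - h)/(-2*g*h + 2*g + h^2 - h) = -h/(2*g - h)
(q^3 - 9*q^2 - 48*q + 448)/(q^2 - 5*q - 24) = (q^2 - q - 56)/(q + 3)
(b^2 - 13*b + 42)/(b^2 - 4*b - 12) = (b - 7)/(b + 2)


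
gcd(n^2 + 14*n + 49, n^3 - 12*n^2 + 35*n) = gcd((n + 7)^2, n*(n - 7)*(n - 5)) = 1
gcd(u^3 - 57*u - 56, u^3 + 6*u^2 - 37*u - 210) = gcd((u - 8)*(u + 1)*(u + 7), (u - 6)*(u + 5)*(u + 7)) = u + 7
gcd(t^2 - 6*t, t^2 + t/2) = t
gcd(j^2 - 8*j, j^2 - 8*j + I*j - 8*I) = j - 8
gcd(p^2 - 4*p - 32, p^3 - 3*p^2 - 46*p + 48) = p - 8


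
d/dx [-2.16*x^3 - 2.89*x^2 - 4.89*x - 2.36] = -6.48*x^2 - 5.78*x - 4.89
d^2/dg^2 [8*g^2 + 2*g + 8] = 16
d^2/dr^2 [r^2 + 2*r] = 2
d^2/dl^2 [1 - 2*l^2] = -4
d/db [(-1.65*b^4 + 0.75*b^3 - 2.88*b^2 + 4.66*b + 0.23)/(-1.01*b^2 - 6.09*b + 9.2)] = (3.333*b^5 + 29.388*b^4 - 69.855*b^3 + 42.9458*b^2 - 52.5274*b + 44.2727)/(1.0201*b^4 + 12.3018*b^3 + 18.5041*b^2 - 112.056*b + 84.64)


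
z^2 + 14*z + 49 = (z + 7)^2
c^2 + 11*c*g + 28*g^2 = (c + 4*g)*(c + 7*g)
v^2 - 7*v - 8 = (v - 8)*(v + 1)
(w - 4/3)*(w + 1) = w^2 - w/3 - 4/3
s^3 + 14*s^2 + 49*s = s*(s + 7)^2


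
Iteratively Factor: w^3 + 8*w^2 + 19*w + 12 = (w + 3)*(w^2 + 5*w + 4) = (w + 3)*(w + 4)*(w + 1)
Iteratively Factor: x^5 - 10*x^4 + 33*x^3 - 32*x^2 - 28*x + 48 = (x + 1)*(x^4 - 11*x^3 + 44*x^2 - 76*x + 48) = (x - 4)*(x + 1)*(x^3 - 7*x^2 + 16*x - 12) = (x - 4)*(x - 2)*(x + 1)*(x^2 - 5*x + 6) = (x - 4)*(x - 2)^2*(x + 1)*(x - 3)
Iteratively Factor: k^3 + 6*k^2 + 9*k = (k + 3)*(k^2 + 3*k) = k*(k + 3)*(k + 3)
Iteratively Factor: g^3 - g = (g + 1)*(g^2 - g) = (g - 1)*(g + 1)*(g)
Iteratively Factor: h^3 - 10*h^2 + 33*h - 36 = (h - 3)*(h^2 - 7*h + 12) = (h - 3)^2*(h - 4)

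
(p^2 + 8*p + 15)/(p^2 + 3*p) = (p + 5)/p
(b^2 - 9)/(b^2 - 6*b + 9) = (b + 3)/(b - 3)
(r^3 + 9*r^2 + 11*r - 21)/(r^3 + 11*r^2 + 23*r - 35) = (r + 3)/(r + 5)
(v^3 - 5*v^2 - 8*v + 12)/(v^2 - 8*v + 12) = (v^2 + v - 2)/(v - 2)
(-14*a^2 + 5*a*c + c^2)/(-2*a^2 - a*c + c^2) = (7*a + c)/(a + c)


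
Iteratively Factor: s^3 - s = (s - 1)*(s^2 + s) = (s - 1)*(s + 1)*(s)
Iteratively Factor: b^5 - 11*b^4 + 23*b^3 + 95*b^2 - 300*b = (b - 5)*(b^4 - 6*b^3 - 7*b^2 + 60*b) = b*(b - 5)*(b^3 - 6*b^2 - 7*b + 60) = b*(b - 5)^2*(b^2 - b - 12) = b*(b - 5)^2*(b - 4)*(b + 3)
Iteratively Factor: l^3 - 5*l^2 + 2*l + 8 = (l - 2)*(l^2 - 3*l - 4) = (l - 2)*(l + 1)*(l - 4)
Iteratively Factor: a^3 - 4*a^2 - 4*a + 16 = (a - 4)*(a^2 - 4) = (a - 4)*(a - 2)*(a + 2)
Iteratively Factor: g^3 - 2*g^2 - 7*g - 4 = (g + 1)*(g^2 - 3*g - 4) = (g + 1)^2*(g - 4)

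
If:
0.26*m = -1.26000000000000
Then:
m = -4.85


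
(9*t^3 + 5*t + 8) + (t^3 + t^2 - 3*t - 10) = 10*t^3 + t^2 + 2*t - 2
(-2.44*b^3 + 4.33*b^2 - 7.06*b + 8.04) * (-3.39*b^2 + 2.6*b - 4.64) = 8.2716*b^5 - 21.0227*b^4 + 46.513*b^3 - 65.7028*b^2 + 53.6624*b - 37.3056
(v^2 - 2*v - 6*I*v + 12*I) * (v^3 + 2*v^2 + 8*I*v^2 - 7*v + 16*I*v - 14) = v^5 + 2*I*v^4 + 37*v^3 + 34*I*v^2 - 164*v - 168*I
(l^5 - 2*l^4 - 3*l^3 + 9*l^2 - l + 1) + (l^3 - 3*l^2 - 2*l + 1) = l^5 - 2*l^4 - 2*l^3 + 6*l^2 - 3*l + 2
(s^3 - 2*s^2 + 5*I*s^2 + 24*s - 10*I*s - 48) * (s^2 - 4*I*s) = s^5 - 2*s^4 + I*s^4 + 44*s^3 - 2*I*s^3 - 88*s^2 - 96*I*s^2 + 192*I*s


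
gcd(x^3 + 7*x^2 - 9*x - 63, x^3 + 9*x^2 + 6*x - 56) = x + 7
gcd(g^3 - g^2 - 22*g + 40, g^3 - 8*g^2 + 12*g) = g - 2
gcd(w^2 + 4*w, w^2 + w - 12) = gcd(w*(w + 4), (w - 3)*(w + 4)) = w + 4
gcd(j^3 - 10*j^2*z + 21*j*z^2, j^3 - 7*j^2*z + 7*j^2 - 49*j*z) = -j^2 + 7*j*z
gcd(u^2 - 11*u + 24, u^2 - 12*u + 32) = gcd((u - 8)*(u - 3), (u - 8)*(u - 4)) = u - 8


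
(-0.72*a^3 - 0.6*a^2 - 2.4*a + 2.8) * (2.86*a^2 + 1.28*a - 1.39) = -2.0592*a^5 - 2.6376*a^4 - 6.6312*a^3 + 5.77*a^2 + 6.92*a - 3.892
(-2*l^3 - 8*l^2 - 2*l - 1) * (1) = -2*l^3 - 8*l^2 - 2*l - 1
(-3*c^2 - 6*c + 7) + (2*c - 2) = -3*c^2 - 4*c + 5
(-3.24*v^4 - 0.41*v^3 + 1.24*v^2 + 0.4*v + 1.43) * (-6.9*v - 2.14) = 22.356*v^5 + 9.7626*v^4 - 7.6786*v^3 - 5.4136*v^2 - 10.723*v - 3.0602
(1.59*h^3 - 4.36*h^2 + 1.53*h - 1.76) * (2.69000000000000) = 4.2771*h^3 - 11.7284*h^2 + 4.1157*h - 4.7344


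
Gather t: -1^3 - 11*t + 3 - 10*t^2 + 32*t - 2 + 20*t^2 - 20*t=10*t^2 + t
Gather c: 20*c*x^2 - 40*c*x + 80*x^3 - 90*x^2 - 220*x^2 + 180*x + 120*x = c*(20*x^2 - 40*x) + 80*x^3 - 310*x^2 + 300*x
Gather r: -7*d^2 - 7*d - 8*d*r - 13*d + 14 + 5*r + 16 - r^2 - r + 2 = -7*d^2 - 20*d - r^2 + r*(4 - 8*d) + 32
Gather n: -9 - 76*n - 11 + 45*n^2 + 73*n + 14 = 45*n^2 - 3*n - 6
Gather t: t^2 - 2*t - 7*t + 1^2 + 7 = t^2 - 9*t + 8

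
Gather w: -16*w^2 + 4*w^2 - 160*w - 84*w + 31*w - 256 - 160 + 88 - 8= -12*w^2 - 213*w - 336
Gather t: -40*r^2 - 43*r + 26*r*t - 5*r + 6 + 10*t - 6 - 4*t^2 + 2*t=-40*r^2 - 48*r - 4*t^2 + t*(26*r + 12)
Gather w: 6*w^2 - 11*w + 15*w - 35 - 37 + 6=6*w^2 + 4*w - 66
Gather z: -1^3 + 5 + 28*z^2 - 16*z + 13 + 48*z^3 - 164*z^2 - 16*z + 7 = 48*z^3 - 136*z^2 - 32*z + 24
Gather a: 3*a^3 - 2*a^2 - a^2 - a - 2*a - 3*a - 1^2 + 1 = 3*a^3 - 3*a^2 - 6*a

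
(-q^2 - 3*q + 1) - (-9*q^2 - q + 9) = 8*q^2 - 2*q - 8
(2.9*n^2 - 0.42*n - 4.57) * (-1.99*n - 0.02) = -5.771*n^3 + 0.7778*n^2 + 9.1027*n + 0.0914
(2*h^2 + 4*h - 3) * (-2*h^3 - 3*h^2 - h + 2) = -4*h^5 - 14*h^4 - 8*h^3 + 9*h^2 + 11*h - 6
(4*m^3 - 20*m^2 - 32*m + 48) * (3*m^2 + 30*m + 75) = 12*m^5 + 60*m^4 - 396*m^3 - 2316*m^2 - 960*m + 3600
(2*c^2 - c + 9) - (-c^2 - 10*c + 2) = 3*c^2 + 9*c + 7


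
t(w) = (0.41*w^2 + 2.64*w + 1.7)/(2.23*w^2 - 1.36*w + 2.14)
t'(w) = (1.36 - 4.46*w)*(0.41*w^2 + 2.64*w + 1.7)/(2.23*w^2 - 1.36*w + 2.14)^2 + (0.82*w + 2.64)/(2.23*w^2 - 1.36*w + 2.14)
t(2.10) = 0.99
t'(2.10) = -0.39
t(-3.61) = -0.07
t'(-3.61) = -0.04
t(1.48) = 1.30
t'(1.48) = -0.59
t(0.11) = 0.99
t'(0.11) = 1.78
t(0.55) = 1.59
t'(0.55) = 0.66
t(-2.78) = -0.11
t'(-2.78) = -0.05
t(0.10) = 0.97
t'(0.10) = 1.78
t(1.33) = 1.39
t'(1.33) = -0.61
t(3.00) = 0.73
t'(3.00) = -0.21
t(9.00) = 0.34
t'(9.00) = -0.02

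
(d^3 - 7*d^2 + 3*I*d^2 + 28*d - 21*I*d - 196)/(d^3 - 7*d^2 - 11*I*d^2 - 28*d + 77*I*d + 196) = (d + 7*I)/(d - 7*I)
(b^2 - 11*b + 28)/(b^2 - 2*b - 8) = (b - 7)/(b + 2)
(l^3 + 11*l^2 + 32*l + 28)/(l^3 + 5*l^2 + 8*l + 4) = (l + 7)/(l + 1)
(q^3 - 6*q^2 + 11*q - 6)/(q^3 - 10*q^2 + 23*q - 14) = (q - 3)/(q - 7)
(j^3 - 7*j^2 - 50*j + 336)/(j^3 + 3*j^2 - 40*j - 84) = (j - 8)/(j + 2)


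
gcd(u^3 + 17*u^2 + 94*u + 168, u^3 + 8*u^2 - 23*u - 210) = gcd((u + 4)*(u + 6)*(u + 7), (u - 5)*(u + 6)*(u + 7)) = u^2 + 13*u + 42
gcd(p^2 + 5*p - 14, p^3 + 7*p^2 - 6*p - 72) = 1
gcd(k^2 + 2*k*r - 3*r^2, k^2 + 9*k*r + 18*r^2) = k + 3*r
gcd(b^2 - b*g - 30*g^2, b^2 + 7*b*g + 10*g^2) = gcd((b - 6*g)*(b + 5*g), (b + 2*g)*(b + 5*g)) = b + 5*g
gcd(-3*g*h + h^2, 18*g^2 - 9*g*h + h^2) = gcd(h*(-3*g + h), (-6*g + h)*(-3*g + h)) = 3*g - h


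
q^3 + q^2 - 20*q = q*(q - 4)*(q + 5)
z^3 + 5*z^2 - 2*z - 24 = (z - 2)*(z + 3)*(z + 4)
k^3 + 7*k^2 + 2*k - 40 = (k - 2)*(k + 4)*(k + 5)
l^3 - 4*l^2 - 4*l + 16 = (l - 4)*(l - 2)*(l + 2)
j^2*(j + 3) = j^3 + 3*j^2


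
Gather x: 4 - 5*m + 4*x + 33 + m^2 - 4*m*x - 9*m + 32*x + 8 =m^2 - 14*m + x*(36 - 4*m) + 45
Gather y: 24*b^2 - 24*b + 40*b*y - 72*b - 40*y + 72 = 24*b^2 - 96*b + y*(40*b - 40) + 72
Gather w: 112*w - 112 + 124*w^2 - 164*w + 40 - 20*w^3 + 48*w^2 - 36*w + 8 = -20*w^3 + 172*w^2 - 88*w - 64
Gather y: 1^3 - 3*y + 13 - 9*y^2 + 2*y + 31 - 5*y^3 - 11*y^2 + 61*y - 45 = -5*y^3 - 20*y^2 + 60*y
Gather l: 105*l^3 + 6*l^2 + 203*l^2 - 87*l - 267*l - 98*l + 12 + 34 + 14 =105*l^3 + 209*l^2 - 452*l + 60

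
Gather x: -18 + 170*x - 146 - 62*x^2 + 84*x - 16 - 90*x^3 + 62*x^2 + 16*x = -90*x^3 + 270*x - 180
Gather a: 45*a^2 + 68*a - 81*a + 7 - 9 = 45*a^2 - 13*a - 2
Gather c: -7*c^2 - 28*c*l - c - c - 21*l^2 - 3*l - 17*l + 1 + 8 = -7*c^2 + c*(-28*l - 2) - 21*l^2 - 20*l + 9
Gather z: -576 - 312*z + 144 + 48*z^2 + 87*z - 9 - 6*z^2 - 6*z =42*z^2 - 231*z - 441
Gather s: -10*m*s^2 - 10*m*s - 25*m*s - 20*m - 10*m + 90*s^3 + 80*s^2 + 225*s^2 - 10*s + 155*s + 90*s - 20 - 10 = -30*m + 90*s^3 + s^2*(305 - 10*m) + s*(235 - 35*m) - 30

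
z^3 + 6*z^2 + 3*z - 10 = (z - 1)*(z + 2)*(z + 5)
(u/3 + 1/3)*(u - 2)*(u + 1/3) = u^3/3 - 2*u^2/9 - 7*u/9 - 2/9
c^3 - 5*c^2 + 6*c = c*(c - 3)*(c - 2)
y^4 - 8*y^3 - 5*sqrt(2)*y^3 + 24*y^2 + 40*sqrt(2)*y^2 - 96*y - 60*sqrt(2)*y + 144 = (y - 6)*(y - 2)*(y - 3*sqrt(2))*(y - 2*sqrt(2))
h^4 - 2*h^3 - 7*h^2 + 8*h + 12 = (h - 3)*(h - 2)*(h + 1)*(h + 2)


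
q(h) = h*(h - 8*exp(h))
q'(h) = h*(1 - 8*exp(h)) + h - 8*exp(h)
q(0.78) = -13.00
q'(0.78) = -29.50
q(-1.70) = 5.37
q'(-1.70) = -2.38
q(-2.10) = 6.47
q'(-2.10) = -3.12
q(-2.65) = 8.52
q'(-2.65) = -4.37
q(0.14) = -1.27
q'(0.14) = -10.21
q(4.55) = -3423.92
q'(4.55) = -4192.58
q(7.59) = -120065.59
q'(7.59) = -135934.52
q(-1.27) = 4.47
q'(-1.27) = -1.93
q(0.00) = 0.00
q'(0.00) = -8.00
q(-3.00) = 10.19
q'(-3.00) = -5.20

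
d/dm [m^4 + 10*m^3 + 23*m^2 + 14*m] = 4*m^3 + 30*m^2 + 46*m + 14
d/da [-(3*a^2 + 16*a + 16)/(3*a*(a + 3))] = (7*a^2 + 32*a + 48)/(3*a^2*(a^2 + 6*a + 9))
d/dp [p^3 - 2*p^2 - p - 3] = 3*p^2 - 4*p - 1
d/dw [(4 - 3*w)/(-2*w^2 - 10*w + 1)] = (-6*w^2 + 16*w + 37)/(4*w^4 + 40*w^3 + 96*w^2 - 20*w + 1)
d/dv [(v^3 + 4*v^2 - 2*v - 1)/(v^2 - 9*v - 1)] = (v^4 - 18*v^3 - 37*v^2 - 6*v - 7)/(v^4 - 18*v^3 + 79*v^2 + 18*v + 1)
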